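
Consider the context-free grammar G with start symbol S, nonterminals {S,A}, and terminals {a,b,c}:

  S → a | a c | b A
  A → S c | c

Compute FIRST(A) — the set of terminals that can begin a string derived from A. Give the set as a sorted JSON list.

FIRST sets, iterate to fixpoint:
pass 1:
  A via A→c: +{c}
  S via S→a: +{a}
  S via S→b A: +{b}
  S: {a,b}  A: {c}
pass 2:
  A via A→S c: +{a,b}
  S: {a,b}  A: {a,b,c}
pass 3: — fixpoint
  S: {a,b}  A: {a,b,c}

FIRST(A) = ["a", "b", "c"]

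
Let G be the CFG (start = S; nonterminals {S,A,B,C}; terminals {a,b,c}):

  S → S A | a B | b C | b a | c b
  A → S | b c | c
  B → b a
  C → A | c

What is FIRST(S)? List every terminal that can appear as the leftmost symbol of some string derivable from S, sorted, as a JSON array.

FIRST sets, iterate to fixpoint:
iter 1:
  A via A→b c: +{b}
  A via A→c: +{c}
  B via B→b a: +{b}
  C via C→A: +{b,c}
  S via S→a B: +{a}
  S via S→b C: +{b}
  S via S→c b: +{c}
  FIRST(S)={a,b,c}  FIRST(A)={b,c}  FIRST(B)={b}  FIRST(C)={b,c}
iter 2:
  A via A→S: +{a}
  C via C→A: +{a}
  FIRST(S)={a,b,c}  FIRST(A)={a,b,c}  FIRST(B)={b}  FIRST(C)={a,b,c}
iter 3: (no change)
  FIRST(S)={a,b,c}  FIRST(A)={a,b,c}  FIRST(B)={b}  FIRST(C)={a,b,c}

FIRST(S) = ["a", "b", "c"]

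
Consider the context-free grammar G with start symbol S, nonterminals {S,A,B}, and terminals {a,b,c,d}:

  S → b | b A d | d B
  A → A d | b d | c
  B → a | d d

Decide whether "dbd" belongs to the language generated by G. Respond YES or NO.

CNF form of G:
  S -> T0 B | T1 X2 | b
  A -> A T0 | T1 T0 | c
  B -> T0 T0 | a
  T0 -> d
  T1 -> b
  X2 -> A T0

CYK fill:
  T[0,0] 'd' = {T0}  orig:{}
  T[1,1] 'b' = {S,T1}  orig:{S}
  T[2,2] 'd' = {T0}  orig:{}
  T[0,1] 'db' = ∅
  T[1,2] 'bd' = {A}
  T[0,2] 'dbd' = ∅

S ∉ T[0,2] ⇒ NO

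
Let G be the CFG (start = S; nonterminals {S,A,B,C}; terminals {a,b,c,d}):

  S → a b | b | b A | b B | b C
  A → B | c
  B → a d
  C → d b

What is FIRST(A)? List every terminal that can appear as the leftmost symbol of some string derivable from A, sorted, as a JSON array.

FIRST iteration:
pass 1:
  A via A→c: +{c}
  B via B→a d: +{a}
  C via C→d b: +{d}
  S via S→a b: +{a}
  S via S→b: +{b}
  FIRST(S)={a,b}  FIRST(A)={c}  FIRST(B)={a}  FIRST(C)={d}
pass 2:
  A via A→B: +{a}
  FIRST(S)={a,b}  FIRST(A)={a,c}  FIRST(B)={a}  FIRST(C)={d}
pass 3: (stable)
  FIRST(S)={a,b}  FIRST(A)={a,c}  FIRST(B)={a}  FIRST(C)={d}

FIRST(A) = ["a", "c"]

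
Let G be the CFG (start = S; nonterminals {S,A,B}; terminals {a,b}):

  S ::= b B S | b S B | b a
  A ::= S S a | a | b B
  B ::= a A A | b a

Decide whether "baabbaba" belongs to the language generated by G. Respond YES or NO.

Convert to CNF:
  S -> T1 T0 | T1 X4 | T1 X5
  A -> S X2 | T1 B | a
  B -> T0 X3 | T1 T0
  T0 -> a
  T1 -> b
  X2 -> S T0
  X3 -> A A
  X4 -> B S
  X5 -> S B

CYK fill:
  T[0,0] 'b' = {T1}  orig:{}
  T[1,1] 'a' = {A,T0}  orig:{A}
  T[2,2] 'a' = {A,T0}  orig:{A}
  T[3,3] 'b' = {T1}  orig:{}
  T[4,4] 'b' = {T1}  orig:{}
  T[5,5] 'a' = {A,T0}  orig:{A}
  T[6,6] 'b' = {T1}  orig:{}
  T[7,7] 'a' = {A,T0}  orig:{A}
  T[0,1] 'ba' = {B,S}
  T[1,2] 'aa' = {X3}  orig:{}
  T[2,3] 'ab' = ∅
  T[3,4] 'bb' = ∅
  T[4,5] 'ba' = {B,S}
  T[5,6] 'ab' = ∅
  T[6,7] 'ba' = {B,S}
  T[0,2] 'baa' = {X2}  orig:{}
  T[1,3] 'aab' = ∅
  T[2,4] 'abb' = ∅
  T[3,5] 'bba' = {A}
  T[4,6] 'bab' = ∅
  T[5,7] 'aba' = ∅
  T[0,3] 'baab' = ∅
  T[1,4] 'aabb' = ∅
  T[2,5] 'abba' = {X3}  orig:{}
  T[3,6] 'bbab' = ∅
  T[4,7] 'baba' = {X4,X5}  orig:{}
  T[0,4] 'baabb' = ∅
  T[1,5] 'aabba' = {B}
  T[2,6] 'abbab' = ∅
  T[3,7] 'bbaba' = {S}
  T[0,5] 'baabba' = {A}
  T[1,6] 'aabbab' = ∅
  T[2,7] 'abbaba' = ∅
  T[0,6] 'baabbab' = ∅
  T[1,7] 'aabbaba' = {X4}  orig:{}
  T[0,7] 'baabbaba' = {S}

S ∈ T[0,7] ⇒ YES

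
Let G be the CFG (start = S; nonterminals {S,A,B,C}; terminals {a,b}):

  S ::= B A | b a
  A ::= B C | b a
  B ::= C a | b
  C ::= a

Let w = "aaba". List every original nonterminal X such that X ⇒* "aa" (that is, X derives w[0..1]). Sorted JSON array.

CNF form of G:
  S -> B A | T0 T1
  A -> B C | T0 T1
  B -> C T1 | b
  C -> a
  T0 -> b
  T1 -> a

Fill CYK table bottom-up (cells [i..j] with 0 ≤ i ≤ j ≤ 1 only):
  cell(0,0) a: {C,T1}  orig:{C}
  cell(1,1) a: {C,T1}  orig:{C}
  cell(0,1) aa: {B}

Original NTs in T[0,1] deriving "aa": ["B"]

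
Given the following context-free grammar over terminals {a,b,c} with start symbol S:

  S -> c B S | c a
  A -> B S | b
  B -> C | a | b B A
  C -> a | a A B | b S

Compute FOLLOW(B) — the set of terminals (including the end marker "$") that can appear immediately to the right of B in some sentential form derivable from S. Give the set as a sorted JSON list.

Compute FIRST by fixpoint:
round 1:
  A via A→b: +{b}
  B via B→a: +{a}
  B via B→b B A: +{b}
  C via C→a: +{a}
  C via C→b S: +{b}
  S via S→c B S: +{c}
  S: {c}  A: {b}  B: {a,b}  C: {a,b}
round 2:
  A via A→B S: +{a}
  S: {c}  A: {a,b}  B: {a,b}  C: {a,b}
round 3: (no change)
  S: {c}  A: {a,b}  B: {a,b}  C: {a,b}

FOLLOW iteration:
initialize: $ ∈ FOLLOW(S)
iter 1:
  A→B S: FOLLOW(B) ⊇ FIRST(S) = {c}; new: +{c}
  B→C: FOLLOW(C) ⊇ FOLLOW(B) ⊇ {c}; new: +{c}
  B→b B A: FOLLOW(B) ⊇ FIRST(A) = {a,b}; new: +{a,b}
  B→b B A: FOLLOW(A) ⊇ FOLLOW(B) ⊇ {a,b,c}; new: +{a,b,c}
  C→b S: FOLLOW(S) ⊇ FOLLOW(C) ⊇ {c}; new: +{c}
  S: {$,c}  A: {a,b,c}  B: {a,b,c}  C: {c}
iter 2:
  A→B S: FOLLOW(S) ⊇ FOLLOW(A) ⊇ {a,b,c}; new: +{a,b}
  B→C: FOLLOW(C) ⊇ FOLLOW(B) ⊇ {a,b,c}; new: +{a,b}
  S: {$,a,b,c}  A: {a,b,c}  B: {a,b,c}  C: {a,b,c}
iter 3: done
  S: {$,a,b,c}  A: {a,b,c}  B: {a,b,c}  C: {a,b,c}

FOLLOW(B) = ["a", "b", "c"]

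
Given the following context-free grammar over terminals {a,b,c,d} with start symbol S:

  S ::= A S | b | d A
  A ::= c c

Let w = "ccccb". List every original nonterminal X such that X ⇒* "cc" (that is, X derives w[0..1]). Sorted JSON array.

Convert to CNF:
  S -> A S | T1 A | b
  A -> T0 T0
  T0 -> c
  T1 -> d

CYK table (by increasing span), restricted to cells inside w[0..1]:
  [0..0]={T0}  "c"  orig:{}
  [1..1]={T0}  "c"  orig:{}
  [0..1]={A}  "cc"

Original NTs in T[0,1] deriving "cc": ["A"]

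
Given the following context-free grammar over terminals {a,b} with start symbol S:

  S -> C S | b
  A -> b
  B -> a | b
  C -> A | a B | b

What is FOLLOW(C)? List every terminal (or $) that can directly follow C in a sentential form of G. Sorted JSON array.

FIRST sets, iterate to fixpoint:
round 1:
  A via A→b: +{b}
  B via B→a: +{a}
  B via B→b: +{b}
  C via C→A: +{b}
  C via C→a B: +{a}
  S via S→C S: +{a,b}
  S: {a,b}  A: {b}  B: {a,b}  C: {a,b}
round 2: — fixpoint
  S: {a,b}  A: {b}  B: {a,b}  C: {a,b}

Compute FOLLOW by fixpoint:
FOLLOW(S) := {$}
round 1:
  S→C S: FOLLOW(C) ⊇ FIRST(S) = {a,b}; new: +{a,b}
  S: {$}  A: {}  B: {}  C: {a,b}
round 2:
  C→A: FOLLOW(A) ⊇ FOLLOW(C) ⊇ {a,b}; new: +{a,b}
  C→a B: FOLLOW(B) ⊇ FOLLOW(C) ⊇ {a,b}; new: +{a,b}
  S: {$}  A: {a,b}  B: {a,b}  C: {a,b}
round 3: done
  S: {$}  A: {a,b}  B: {a,b}  C: {a,b}

FOLLOW(C) = ["a", "b"]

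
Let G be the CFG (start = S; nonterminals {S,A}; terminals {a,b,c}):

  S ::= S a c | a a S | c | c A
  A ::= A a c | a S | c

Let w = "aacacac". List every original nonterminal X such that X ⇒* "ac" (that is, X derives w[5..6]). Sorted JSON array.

Convert to CNF:
  S -> S X3 | T0 X4 | T1 A | c
  A -> A X2 | T0 S | c
  T0 -> a
  T1 -> c
  X2 -> T0 T1
  X3 -> T0 T1
  X4 -> T0 S

CYK table (by increasing span), restricted to cells inside w[5..6]:
  cell(5,5) a: {T0}  orig:{}
  cell(6,6) c: {A,S,T1}  orig:{A,S}
  cell(5,6) ac: {A,X2,X3,X4}  orig:{A}

Original NTs in T[5,6] deriving "ac": ["A"]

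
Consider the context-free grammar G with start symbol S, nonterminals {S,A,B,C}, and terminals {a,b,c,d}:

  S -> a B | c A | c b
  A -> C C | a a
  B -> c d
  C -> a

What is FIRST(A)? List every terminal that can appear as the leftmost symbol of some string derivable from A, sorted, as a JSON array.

FIRST sets, iterate to fixpoint:
round 1:
  A via A→a a: +{a}
  B via B→c d: +{c}
  C via C→a: +{a}
  S via S→a B: +{a}
  S via S→c A: +{c}
  S: {a,c}  A: {a}  B: {c}  C: {a}
round 2: done
  S: {a,c}  A: {a}  B: {c}  C: {a}

FIRST(A) = ["a"]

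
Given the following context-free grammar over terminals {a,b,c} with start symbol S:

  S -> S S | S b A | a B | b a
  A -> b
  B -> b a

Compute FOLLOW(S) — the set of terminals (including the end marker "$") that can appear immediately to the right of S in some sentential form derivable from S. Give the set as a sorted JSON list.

FIRST sets, iterate to fixpoint:
[1]
  A via A→b: +{b}
  B via B→b a: +{b}
  S via S→a B: +{a}
  S via S→b a: +{b}
  S: {a,b}  A: {b}  B: {b}
[2] (stable)
  S: {a,b}  A: {b}  B: {b}

Compute FOLLOW by fixpoint:
FOLLOW(S) := {$}
[1]
  S→S S: FOLLOW(S) ⊇ FIRST(S) = {a,b}; new: +{a,b}
  S→S b A: FOLLOW(A) ⊇ FOLLOW(S) ⊇ {$,a,b}; new: +{$,a,b}
  S→a B: FOLLOW(B) ⊇ FOLLOW(S) ⊇ {$,a,b}; new: +{$,a,b}
  FOLLOW(S)={$,a,b}  FOLLOW(A)={$,a,b}  FOLLOW(B)={$,a,b}
[2] (no change)
  FOLLOW(S)={$,a,b}  FOLLOW(A)={$,a,b}  FOLLOW(B)={$,a,b}

FOLLOW(S) = ["$", "a", "b"]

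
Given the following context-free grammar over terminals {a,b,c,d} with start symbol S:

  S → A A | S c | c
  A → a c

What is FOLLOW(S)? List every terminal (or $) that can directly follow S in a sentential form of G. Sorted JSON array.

Compute FIRST by fixpoint:
iter 1:
  A via A→a c: +{a}
  S via S→A A: +{a}
  S via S→c: +{c}
  FIRST[S]={a,c}  FIRST[A]={a}
iter 2: (stable)
  FIRST[S]={a,c}  FIRST[A]={a}

FOLLOW sets:
FOLLOW(S) := {$}
pass 1:
  S→A A: FOLLOW(A) ⊇ FIRST(A) = {a}; new: +{a}
  S→A A: FOLLOW(A) ⊇ FOLLOW(S) ⊇ {$}; new: +{$}
  S→S c: FOLLOW(S) ⊇ FIRST(c) = {c}; new: +{c}
  FOLLOW(S)={$,c}  FOLLOW(A)={$,a}
pass 2:
  S→A A: FOLLOW(A) ⊇ FOLLOW(S) ⊇ {$,c}; new: +{c}
  FOLLOW(S)={$,c}  FOLLOW(A)={$,a,c}
pass 3: (no change)
  FOLLOW(S)={$,c}  FOLLOW(A)={$,a,c}

FOLLOW(S) = ["$", "c"]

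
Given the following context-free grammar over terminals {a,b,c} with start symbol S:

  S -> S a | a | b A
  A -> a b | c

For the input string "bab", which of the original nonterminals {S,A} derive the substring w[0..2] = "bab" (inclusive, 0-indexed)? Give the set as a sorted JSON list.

Convert to CNF:
  S -> S T0 | T1 A | a
  A -> T0 T1 | c
  T0 -> a
  T1 -> b

CYK fill, restricted to cells inside w[0..2]:
  T[0,0] 'b' = {T1}  orig:{}
  T[1,1] 'a' = {S,T0}  orig:{S}
  T[2,2] 'b' = {T1}  orig:{}
  T[0,1] 'ba' = ∅
  T[1,2] 'ab' = {A}
  T[0,2] 'bab' = {S}

Original NTs in T[0,2] deriving "bab": ["S"]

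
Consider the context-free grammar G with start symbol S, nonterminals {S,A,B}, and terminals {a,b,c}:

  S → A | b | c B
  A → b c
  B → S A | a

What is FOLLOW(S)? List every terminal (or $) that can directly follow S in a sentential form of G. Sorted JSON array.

FIRST iteration:
[1]
  A via A→b c: +{b}
  B via B→a: +{a}
  S via S→A: +{b}
  S via S→c B: +{c}
  S: {b,c}  A: {b}  B: {a}
[2]
  B via B→S A: +{b,c}
  S: {b,c}  A: {b}  B: {a,b,c}
[3] — fixpoint
  S: {b,c}  A: {b}  B: {a,b,c}

FOLLOW sets:
FOLLOW(S) := {$}
round 1:
  B→S A: FOLLOW(S) ⊇ FIRST(A) = {b}; new: +{b}
  S→A: FOLLOW(A) ⊇ FOLLOW(S) ⊇ {$,b}; new: +{$,b}
  S→c B: FOLLOW(B) ⊇ FOLLOW(S) ⊇ {$,b}; new: +{$,b}
  FOLLOW[S]={$,b}  FOLLOW[A]={$,b}  FOLLOW[B]={$,b}
round 2: done
  FOLLOW[S]={$,b}  FOLLOW[A]={$,b}  FOLLOW[B]={$,b}

FOLLOW(S) = ["$", "b"]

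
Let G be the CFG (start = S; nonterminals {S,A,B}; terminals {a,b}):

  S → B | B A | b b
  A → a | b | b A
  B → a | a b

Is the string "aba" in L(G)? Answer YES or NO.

CNF form of G:
  S -> B A | T0 T0 | T1 T0 | a
  A -> T0 A | a | b
  B -> T1 T0 | a
  T0 -> b
  T1 -> a

Fill CYK table bottom-up:
  [0..0]={A,B,S,T1}  "a"  orig:{A,B,S}
  [1..1]={A,T0}  "b"  orig:{A}
  [2..2]={A,B,S,T1}  "a"  orig:{A,B,S}
  [0..1]={B,S}  "ab"
  [1..2]={A}  "ba"
  [0..2]={S}  "aba"

S ∈ T[0,2] ⇒ YES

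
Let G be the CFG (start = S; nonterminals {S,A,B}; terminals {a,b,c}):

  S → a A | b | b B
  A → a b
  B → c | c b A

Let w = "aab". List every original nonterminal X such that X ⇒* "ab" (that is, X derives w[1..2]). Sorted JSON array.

Convert to CNF:
  S -> T0 A | T1 B | b
  A -> T0 T1
  B -> T2 X3 | c
  T0 -> a
  T1 -> b
  T2 -> c
  X3 -> T1 A

CYK table (by increasing span), restricted to cells inside w[1..2]:
  [1..1]={T0}  "a"  orig:{}
  [2..2]={S,T1}  "b"  orig:{S}
  [1..2]={A}  "ab"

Original NTs in T[1,2] deriving "ab": ["A"]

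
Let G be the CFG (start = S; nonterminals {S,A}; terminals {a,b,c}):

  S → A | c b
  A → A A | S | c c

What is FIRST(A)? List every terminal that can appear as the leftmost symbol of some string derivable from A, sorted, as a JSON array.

FIRST iteration:
pass 1:
  A via A→c c: +{c}
  S via S→A: +{c}
  S: {c}  A: {c}
pass 2: — fixpoint
  S: {c}  A: {c}

FIRST(A) = ["c"]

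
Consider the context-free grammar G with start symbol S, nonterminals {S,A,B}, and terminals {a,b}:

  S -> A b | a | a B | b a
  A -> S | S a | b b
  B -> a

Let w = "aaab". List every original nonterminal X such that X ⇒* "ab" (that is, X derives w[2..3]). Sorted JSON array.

CNF form of G:
  S -> A T0 | T0 T1 | T1 B | a
  A -> A T0 | S T1 | T0 T0 | T0 T1 | T1 B | a
  B -> a
  T0 -> b
  T1 -> a

Fill CYK table bottom-up, restricted to cells inside w[2..3]:
  cell(2,2) a: {A,B,S,T1}  orig:{A,B,S}
  cell(3,3) b: {T0}  orig:{}
  cell(2,3) ab: {A,S}

Original NTs in T[2,3] deriving "ab": ["A", "S"]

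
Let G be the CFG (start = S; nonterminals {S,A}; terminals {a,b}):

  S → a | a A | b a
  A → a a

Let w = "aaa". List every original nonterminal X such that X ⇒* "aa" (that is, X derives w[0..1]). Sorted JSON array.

Convert to CNF:
  S -> T0 A | T1 T0 | a
  A -> T0 T0
  T0 -> a
  T1 -> b

Fill CYK table bottom-up, restricted to cells inside w[0..1]:
  [0..0]={S,T0}  "a"  orig:{S}
  [1..1]={S,T0}  "a"  orig:{S}
  [0..1]={A}  "aa"

Original NTs in T[0,1] deriving "aa": ["A"]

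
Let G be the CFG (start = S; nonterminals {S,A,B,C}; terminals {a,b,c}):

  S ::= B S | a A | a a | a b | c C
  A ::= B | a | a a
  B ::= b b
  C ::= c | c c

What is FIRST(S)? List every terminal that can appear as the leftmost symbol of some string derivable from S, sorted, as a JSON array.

Compute FIRST by fixpoint:
round 1:
  A via A→a: +{a}
  B via B→b b: +{b}
  C via C→c: +{c}
  S via S→B S: +{b}
  S via S→a A: +{a}
  S via S→c C: +{c}
  FIRST[S]={a,b,c}  FIRST[A]={a}  FIRST[B]={b}  FIRST[C]={c}
round 2:
  A via A→B: +{b}
  FIRST[S]={a,b,c}  FIRST[A]={a,b}  FIRST[B]={b}  FIRST[C]={c}
round 3: (stable)
  FIRST[S]={a,b,c}  FIRST[A]={a,b}  FIRST[B]={b}  FIRST[C]={c}

FIRST(S) = ["a", "b", "c"]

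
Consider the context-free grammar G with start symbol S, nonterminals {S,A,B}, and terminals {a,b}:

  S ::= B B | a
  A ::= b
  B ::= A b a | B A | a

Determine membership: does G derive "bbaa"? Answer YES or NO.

Convert to CNF:
  S -> B B | a
  A -> b
  B -> A X2 | B A | a
  T0 -> b
  T1 -> a
  X2 -> T0 T1

CYK fill:
  T[0,0] 'b' = {A,T0}  orig:{A}
  T[1,1] 'b' = {A,T0}  orig:{A}
  T[2,2] 'a' = {B,S,T1}  orig:{B,S}
  T[3,3] 'a' = {B,S,T1}  orig:{B,S}
  T[0,1] 'bb' = ∅
  T[1,2] 'ba' = {X2}  orig:{}
  T[2,3] 'aa' = {S}
  T[0,2] 'bba' = {B}
  T[1,3] 'baa' = ∅
  T[0,3] 'bbaa' = {S}

S ∈ T[0,3] ⇒ YES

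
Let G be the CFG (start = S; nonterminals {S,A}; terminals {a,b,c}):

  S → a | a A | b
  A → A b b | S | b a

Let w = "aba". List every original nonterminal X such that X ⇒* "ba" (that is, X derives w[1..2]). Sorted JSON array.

Convert to CNF:
  S -> T1 A | a | b
  A -> A X2 | T0 T1 | T1 A | a | b
  T0 -> b
  T1 -> a
  X2 -> T0 T0

Fill CYK table bottom-up — only the sub-triangle for w[1..2]:
  cell(1,1) b: {A,S,T0}  orig:{A,S}
  cell(2,2) a: {A,S,T1}  orig:{A,S}
  cell(1,2) ba: {A}

Original NTs in T[1,2] deriving "ba": ["A"]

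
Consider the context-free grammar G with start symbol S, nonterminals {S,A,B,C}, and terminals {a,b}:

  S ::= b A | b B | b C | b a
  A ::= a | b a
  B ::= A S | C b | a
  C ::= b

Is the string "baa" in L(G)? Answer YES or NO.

Convert to CNF:
  S -> T0 A | T0 B | T0 C | T0 T1
  A -> T0 T1 | a
  B -> A S | C T0 | a
  C -> b
  T0 -> b
  T1 -> a

CYK table (by increasing span):
  cell(0,0) b: {C,T0}  orig:{C}
  cell(1,1) a: {A,B,T1}  orig:{A,B}
  cell(2,2) a: {A,B,T1}  orig:{A,B}
  cell(0,1) ba: {A,S}
  cell(1,2) aa: ∅
  cell(0,2) baa: ∅

S ∉ T[0,2] ⇒ NO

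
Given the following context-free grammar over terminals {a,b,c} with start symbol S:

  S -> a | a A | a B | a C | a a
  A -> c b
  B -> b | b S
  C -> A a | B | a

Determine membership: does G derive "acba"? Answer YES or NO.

Convert to CNF:
  S -> T2 A | T2 B | T2 C | T2 T2 | a
  A -> T0 T1
  B -> T1 S | b
  C -> A T2 | T1 S | a | b
  T0 -> c
  T1 -> b
  T2 -> a

CYK fill:
  T[0,0] 'a' = {C,S,T2}  orig:{C,S}
  T[1,1] 'c' = {T0}  orig:{}
  T[2,2] 'b' = {B,C,T1}  orig:{B,C}
  T[3,3] 'a' = {C,S,T2}  orig:{C,S}
  T[0,1] 'ac' = ∅
  T[1,2] 'cb' = {A}
  T[2,3] 'ba' = {B,C}
  T[0,2] 'acb' = {S}
  T[1,3] 'cba' = {C}
  T[0,3] 'acba' = {S}

S ∈ T[0,3] ⇒ YES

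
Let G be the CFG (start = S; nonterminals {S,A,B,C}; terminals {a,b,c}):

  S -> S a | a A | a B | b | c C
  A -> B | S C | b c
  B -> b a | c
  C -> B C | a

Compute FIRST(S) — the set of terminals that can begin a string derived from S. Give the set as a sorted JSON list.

FIRST sets, iterate to fixpoint:
round 1:
  A via A→b c: +{b}
  B via B→b a: +{b}
  B via B→c: +{c}
  C via C→B C: +{b,c}
  C via C→a: +{a}
  S via S→a A: +{a}
  S via S→b: +{b}
  S via S→c C: +{c}
  FIRST(S)={a,b,c}  FIRST(A)={b}  FIRST(B)={b,c}  FIRST(C)={a,b,c}
round 2:
  A via A→B: +{c}
  A via A→S C: +{a}
  FIRST(S)={a,b,c}  FIRST(A)={a,b,c}  FIRST(B)={b,c}  FIRST(C)={a,b,c}
round 3: (no change)
  FIRST(S)={a,b,c}  FIRST(A)={a,b,c}  FIRST(B)={b,c}  FIRST(C)={a,b,c}

FIRST(S) = ["a", "b", "c"]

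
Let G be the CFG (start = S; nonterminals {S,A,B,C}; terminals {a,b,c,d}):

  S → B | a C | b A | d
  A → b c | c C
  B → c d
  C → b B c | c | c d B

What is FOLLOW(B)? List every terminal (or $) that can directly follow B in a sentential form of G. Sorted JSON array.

Compute FIRST by fixpoint:
[1]
  A via A→b c: +{b}
  A via A→c C: +{c}
  B via B→c d: +{c}
  C via C→b B c: +{b}
  C via C→c: +{c}
  S via S→B: +{c}
  S via S→a C: +{a}
  S via S→b A: +{b}
  S via S→d: +{d}
  S: {a,b,c,d}  A: {b,c}  B: {c}  C: {b,c}
[2] (stable)
  S: {a,b,c,d}  A: {b,c}  B: {c}  C: {b,c}

Compute FOLLOW by fixpoint:
FOLLOW(S) := {$}
iter 1:
  C→b B c: FOLLOW(B) ⊇ FIRST(c) = {c}; new: +{c}
  S→B: FOLLOW(B) ⊇ FOLLOW(S) ⊇ {$}; new: +{$}
  S→a C: FOLLOW(C) ⊇ FOLLOW(S) ⊇ {$}; new: +{$}
  S→b A: FOLLOW(A) ⊇ FOLLOW(S) ⊇ {$}; new: +{$}
  S: {$}  A: {$}  B: {$,c}  C: {$}
iter 2: done
  S: {$}  A: {$}  B: {$,c}  C: {$}

FOLLOW(B) = ["$", "c"]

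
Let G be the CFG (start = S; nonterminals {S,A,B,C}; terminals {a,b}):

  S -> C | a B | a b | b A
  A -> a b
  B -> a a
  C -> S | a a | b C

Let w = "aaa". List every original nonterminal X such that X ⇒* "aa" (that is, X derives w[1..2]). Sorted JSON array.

Convert to CNF:
  S -> T0 B | T0 T0 | T0 T1 | T1 A | T1 C
  A -> T0 T1
  B -> T0 T0
  C -> T0 B | T0 T0 | T0 T1 | T1 A | T1 C
  T0 -> a
  T1 -> b

CYK table (by increasing span), restricted to cells inside w[1..2]:
  cell(1,1) a: {T0}  orig:{}
  cell(2,2) a: {T0}  orig:{}
  cell(1,2) aa: {B,C,S}

Original NTs in T[1,2] deriving "aa": ["B", "C", "S"]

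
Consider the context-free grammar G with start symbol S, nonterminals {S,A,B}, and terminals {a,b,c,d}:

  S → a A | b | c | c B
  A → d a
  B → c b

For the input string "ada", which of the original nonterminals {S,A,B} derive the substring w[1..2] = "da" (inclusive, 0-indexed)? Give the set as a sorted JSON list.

Convert to CNF:
  S -> T1 A | T2 B | b | c
  A -> T0 T1
  B -> T2 T3
  T0 -> d
  T1 -> a
  T2 -> c
  T3 -> b

CYK fill — only the sub-triangle for w[1..2]:
  cell(1,1) d: {T0}  orig:{}
  cell(2,2) a: {T1}  orig:{}
  cell(1,2) da: {A}

Original NTs in T[1,2] deriving "da": ["A"]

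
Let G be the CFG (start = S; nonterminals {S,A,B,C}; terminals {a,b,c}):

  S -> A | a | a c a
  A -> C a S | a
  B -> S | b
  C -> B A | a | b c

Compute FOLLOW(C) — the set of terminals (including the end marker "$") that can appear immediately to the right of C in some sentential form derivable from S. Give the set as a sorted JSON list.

FIRST sets, iterate to fixpoint:
[1]
  A via A→a: +{a}
  B via B→b: +{b}
  C via C→B A: +{b}
  C via C→a: +{a}
  S via S→A: +{a}
  FIRST(S)={a}  FIRST(A)={a}  FIRST(B)={b}  FIRST(C)={a,b}
[2]
  A via A→C a S: +{b}
  B via B→S: +{a}
  S via S→A: +{b}
  FIRST(S)={a,b}  FIRST(A)={a,b}  FIRST(B)={a,b}  FIRST(C)={a,b}
[3] done
  FIRST(S)={a,b}  FIRST(A)={a,b}  FIRST(B)={a,b}  FIRST(C)={a,b}

Compute FOLLOW by fixpoint:
initialize: $ ∈ FOLLOW(S)
[1]
  A→C a S: FOLLOW(C) ⊇ FIRST(a) = {a}; new: +{a}
  C→B A: FOLLOW(B) ⊇ FIRST(A) = {a,b}; new: +{a,b}
  C→B A: FOLLOW(A) ⊇ FOLLOW(C) ⊇ {a}; new: +{a}
  S→A: FOLLOW(A) ⊇ FOLLOW(S) ⊇ {$}; new: +{$}
  S: {$}  A: {$,a}  B: {a,b}  C: {a}
[2]
  A→C a S: FOLLOW(S) ⊇ FOLLOW(A) ⊇ {$,a}; new: +{a}
  B→S: FOLLOW(S) ⊇ FOLLOW(B) ⊇ {a,b}; new: +{b}
  S→A: FOLLOW(A) ⊇ FOLLOW(S) ⊇ {$,a,b}; new: +{b}
  S: {$,a,b}  A: {$,a,b}  B: {a,b}  C: {a}
[3] — fixpoint
  S: {$,a,b}  A: {$,a,b}  B: {a,b}  C: {a}

FOLLOW(C) = ["a"]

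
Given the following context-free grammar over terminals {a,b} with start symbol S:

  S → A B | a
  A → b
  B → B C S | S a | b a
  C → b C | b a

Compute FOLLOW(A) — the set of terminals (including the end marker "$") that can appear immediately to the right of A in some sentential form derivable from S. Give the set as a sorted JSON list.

FIRST iteration:
[1]
  A via A→b: +{b}
  B via B→b a: +{b}
  C via C→b C: +{b}
  S via S→A B: +{b}
  S via S→a: +{a}
  FIRST[S]={a,b}  FIRST[A]={b}  FIRST[B]={b}  FIRST[C]={b}
[2]
  B via B→S a: +{a}
  FIRST[S]={a,b}  FIRST[A]={b}  FIRST[B]={a,b}  FIRST[C]={b}
[3] done
  FIRST[S]={a,b}  FIRST[A]={b}  FIRST[B]={a,b}  FIRST[C]={b}

FOLLOW iteration:
initialize: $ ∈ FOLLOW(S)
pass 1:
  B→B C S: FOLLOW(B) ⊇ FIRST(C) = {b}; new: +{b}
  B→B C S: FOLLOW(C) ⊇ FIRST(S) = {a,b}; new: +{a,b}
  B→B C S: FOLLOW(S) ⊇ FOLLOW(B) ⊇ {b}; new: +{b}
  B→S a: FOLLOW(S) ⊇ FIRST(a) = {a}; new: +{a}
  S→A B: FOLLOW(A) ⊇ FIRST(B) = {a,b}; new: +{a,b}
  S→A B: FOLLOW(B) ⊇ FOLLOW(S) ⊇ {$,a,b}; new: +{$,a}
  FOLLOW[S]={$,a,b}  FOLLOW[A]={a,b}  FOLLOW[B]={$,a,b}  FOLLOW[C]={a,b}
pass 2: — fixpoint
  FOLLOW[S]={$,a,b}  FOLLOW[A]={a,b}  FOLLOW[B]={$,a,b}  FOLLOW[C]={a,b}

FOLLOW(A) = ["a", "b"]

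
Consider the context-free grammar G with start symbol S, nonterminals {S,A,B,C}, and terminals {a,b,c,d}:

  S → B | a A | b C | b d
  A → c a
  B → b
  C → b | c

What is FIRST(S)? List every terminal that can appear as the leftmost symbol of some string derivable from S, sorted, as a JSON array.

FIRST sets, iterate to fixpoint:
iter 1:
  A via A→c a: +{c}
  B via B→b: +{b}
  C via C→b: +{b}
  C via C→c: +{c}
  S via S→B: +{b}
  S via S→a A: +{a}
  FIRST(S)={a,b}  FIRST(A)={c}  FIRST(B)={b}  FIRST(C)={b,c}
iter 2: (no change)
  FIRST(S)={a,b}  FIRST(A)={c}  FIRST(B)={b}  FIRST(C)={b,c}

FIRST(S) = ["a", "b"]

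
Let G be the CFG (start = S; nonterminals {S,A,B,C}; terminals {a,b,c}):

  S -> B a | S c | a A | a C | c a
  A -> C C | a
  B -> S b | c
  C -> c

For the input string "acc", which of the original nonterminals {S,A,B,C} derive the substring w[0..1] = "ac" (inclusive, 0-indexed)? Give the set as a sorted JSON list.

Convert to CNF:
  S -> B T1 | S T2 | T1 A | T1 C | T2 T1
  A -> C C | a
  B -> S T0 | c
  C -> c
  T0 -> b
  T1 -> a
  T2 -> c

CYK fill — only the sub-triangle for w[0..1]:
  cell(0,0) a: {A,T1}  orig:{A}
  cell(1,1) c: {B,C,T2}  orig:{B,C}
  cell(0,1) ac: {S}

Original NTs in T[0,1] deriving "ac": ["S"]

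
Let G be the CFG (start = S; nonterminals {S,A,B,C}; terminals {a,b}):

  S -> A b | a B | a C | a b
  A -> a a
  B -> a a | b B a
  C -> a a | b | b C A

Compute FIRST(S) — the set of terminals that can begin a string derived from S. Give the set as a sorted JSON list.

FIRST iteration:
pass 1:
  A via A→a a: +{a}
  B via B→a a: +{a}
  B via B→b B a: +{b}
  C via C→a a: +{a}
  C via C→b: +{b}
  S via S→A b: +{a}
  S: {a}  A: {a}  B: {a,b}  C: {a,b}
pass 2: — fixpoint
  S: {a}  A: {a}  B: {a,b}  C: {a,b}

FIRST(S) = ["a"]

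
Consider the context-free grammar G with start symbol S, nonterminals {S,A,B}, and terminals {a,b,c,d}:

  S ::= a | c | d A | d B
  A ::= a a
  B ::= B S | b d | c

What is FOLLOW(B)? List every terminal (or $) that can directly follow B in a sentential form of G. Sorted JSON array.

FIRST sets, iterate to fixpoint:
iter 1:
  A via A→a a: +{a}
  B via B→b d: +{b}
  B via B→c: +{c}
  S via S→a: +{a}
  S via S→c: +{c}
  S via S→d A: +{d}
  FIRST(S)={a,c,d}  FIRST(A)={a}  FIRST(B)={b,c}
iter 2: (stable)
  FIRST(S)={a,c,d}  FIRST(A)={a}  FIRST(B)={b,c}

Compute FOLLOW by fixpoint:
FOLLOW(S) := {$}
iter 1:
  B→B S: FOLLOW(B) ⊇ FIRST(S) = {a,c,d}; new: +{a,c,d}
  B→B S: FOLLOW(S) ⊇ FOLLOW(B) ⊇ {a,c,d}; new: +{a,c,d}
  S→d A: FOLLOW(A) ⊇ FOLLOW(S) ⊇ {$,a,c,d}; new: +{$,a,c,d}
  S→d B: FOLLOW(B) ⊇ FOLLOW(S) ⊇ {$,a,c,d}; new: +{$}
  FOLLOW(S)={$,a,c,d}  FOLLOW(A)={$,a,c,d}  FOLLOW(B)={$,a,c,d}
iter 2: (no change)
  FOLLOW(S)={$,a,c,d}  FOLLOW(A)={$,a,c,d}  FOLLOW(B)={$,a,c,d}

FOLLOW(B) = ["$", "a", "c", "d"]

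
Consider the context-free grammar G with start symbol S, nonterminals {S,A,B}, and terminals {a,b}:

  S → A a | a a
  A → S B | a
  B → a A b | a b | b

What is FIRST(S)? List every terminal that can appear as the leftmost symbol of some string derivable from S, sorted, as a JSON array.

FIRST sets, iterate to fixpoint:
pass 1:
  A via A→a: +{a}
  B via B→a A b: +{a}
  B via B→b: +{b}
  S via S→A a: +{a}
  S: {a}  A: {a}  B: {a,b}
pass 2: (no change)
  S: {a}  A: {a}  B: {a,b}

FIRST(S) = ["a"]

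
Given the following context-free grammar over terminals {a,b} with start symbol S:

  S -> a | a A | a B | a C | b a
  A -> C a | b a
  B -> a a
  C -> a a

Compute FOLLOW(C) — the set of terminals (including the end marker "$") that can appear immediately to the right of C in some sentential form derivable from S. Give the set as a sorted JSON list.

FIRST iteration:
[1]
  A via A→b a: +{b}
  B via B→a a: +{a}
  C via C→a a: +{a}
  S via S→a: +{a}
  S via S→b a: +{b}
  FIRST(S)={a,b}  FIRST(A)={b}  FIRST(B)={a}  FIRST(C)={a}
[2]
  A via A→C a: +{a}
  FIRST(S)={a,b}  FIRST(A)={a,b}  FIRST(B)={a}  FIRST(C)={a}
[3] (no change)
  FIRST(S)={a,b}  FIRST(A)={a,b}  FIRST(B)={a}  FIRST(C)={a}

FOLLOW sets:
FOLLOW(S) := {$}
pass 1:
  A→C a: FOLLOW(C) ⊇ FIRST(a) = {a}; new: +{a}
  S→a A: FOLLOW(A) ⊇ FOLLOW(S) ⊇ {$}; new: +{$}
  S→a B: FOLLOW(B) ⊇ FOLLOW(S) ⊇ {$}; new: +{$}
  S→a C: FOLLOW(C) ⊇ FOLLOW(S) ⊇ {$}; new: +{$}
  FOLLOW(S)={$}  FOLLOW(A)={$}  FOLLOW(B)={$}  FOLLOW(C)={$,a}
pass 2: (no change)
  FOLLOW(S)={$}  FOLLOW(A)={$}  FOLLOW(B)={$}  FOLLOW(C)={$,a}

FOLLOW(C) = ["$", "a"]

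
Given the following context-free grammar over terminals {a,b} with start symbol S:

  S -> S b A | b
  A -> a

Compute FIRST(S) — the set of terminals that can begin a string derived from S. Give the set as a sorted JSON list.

FIRST sets, iterate to fixpoint:
pass 1:
  A via A→a: +{a}
  S via S→b: +{b}
  FIRST(S)={b}  FIRST(A)={a}
pass 2: — fixpoint
  FIRST(S)={b}  FIRST(A)={a}

FIRST(S) = ["b"]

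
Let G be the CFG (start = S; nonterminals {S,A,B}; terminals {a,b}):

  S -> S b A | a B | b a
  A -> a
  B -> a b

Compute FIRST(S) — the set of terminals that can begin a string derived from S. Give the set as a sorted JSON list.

Compute FIRST by fixpoint:
[1]
  A via A→a: +{a}
  B via B→a b: +{a}
  S via S→a B: +{a}
  S via S→b a: +{b}
  FIRST[S]={a,b}  FIRST[A]={a}  FIRST[B]={a}
[2] done
  FIRST[S]={a,b}  FIRST[A]={a}  FIRST[B]={a}

FIRST(S) = ["a", "b"]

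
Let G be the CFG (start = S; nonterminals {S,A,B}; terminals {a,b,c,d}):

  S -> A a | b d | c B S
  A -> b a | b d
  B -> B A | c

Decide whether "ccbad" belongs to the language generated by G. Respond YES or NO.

Convert to CNF:
  S -> A T1 | T0 T2 | T3 X4
  A -> T0 T1 | T0 T2
  B -> B A | c
  T0 -> b
  T1 -> a
  T2 -> d
  T3 -> c
  X4 -> B S

CYK table (by increasing span):
  [0..0]={B,T3}  "c"  orig:{B}
  [1..1]={B,T3}  "c"  orig:{B}
  [2..2]={T0}  "b"  orig:{}
  [3..3]={T1}  "a"  orig:{}
  [4..4]={T2}  "d"  orig:{}
  [0..1]=∅  "cc"
  [1..2]=∅  "cb"
  [2..3]={A}  "ba"
  [3..4]=∅  "ad"
  [0..2]=∅  "ccb"
  [1..3]={B}  "cba"
  [2..4]=∅  "bad"
  [0..3]=∅  "ccba"
  [1..4]=∅  "cbad"
  [0..4]=∅  "ccbad"

S ∉ T[0,4] ⇒ NO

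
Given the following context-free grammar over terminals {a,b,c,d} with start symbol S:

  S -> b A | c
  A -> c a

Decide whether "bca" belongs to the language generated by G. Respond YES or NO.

Convert to CNF:
  S -> T2 A | c
  A -> T0 T1
  T0 -> c
  T1 -> a
  T2 -> b

Fill CYK table bottom-up:
  cell(0,0) b: {T2}  orig:{}
  cell(1,1) c: {S,T0}  orig:{S}
  cell(2,2) a: {T1}  orig:{}
  cell(0,1) bc: ∅
  cell(1,2) ca: {A}
  cell(0,2) bca: {S}

S ∈ T[0,2] ⇒ YES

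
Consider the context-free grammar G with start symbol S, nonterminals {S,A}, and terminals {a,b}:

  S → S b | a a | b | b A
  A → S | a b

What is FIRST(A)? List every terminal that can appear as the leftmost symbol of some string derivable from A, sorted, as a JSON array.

FIRST iteration:
round 1:
  A via A→a b: +{a}
  S via S→a a: +{a}
  S via S→b: +{b}
  FIRST[S]={a,b}  FIRST[A]={a}
round 2:
  A via A→S: +{b}
  FIRST[S]={a,b}  FIRST[A]={a,b}
round 3: — fixpoint
  FIRST[S]={a,b}  FIRST[A]={a,b}

FIRST(A) = ["a", "b"]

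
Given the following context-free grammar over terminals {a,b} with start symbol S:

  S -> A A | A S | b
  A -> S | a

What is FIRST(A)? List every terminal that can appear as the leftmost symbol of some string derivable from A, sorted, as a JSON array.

Compute FIRST by fixpoint:
pass 1:
  A via A→a: +{a}
  S via S→A A: +{a}
  S via S→b: +{b}
  FIRST[S]={a,b}  FIRST[A]={a}
pass 2:
  A via A→S: +{b}
  FIRST[S]={a,b}  FIRST[A]={a,b}
pass 3: — fixpoint
  FIRST[S]={a,b}  FIRST[A]={a,b}

FIRST(A) = ["a", "b"]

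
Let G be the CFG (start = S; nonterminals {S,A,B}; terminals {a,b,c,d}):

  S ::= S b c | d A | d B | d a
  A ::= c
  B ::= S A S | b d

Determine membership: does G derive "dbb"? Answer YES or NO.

CNF form of G:
  S -> S X5 | T1 A | T1 B | T1 T3
  A -> c
  B -> S X4 | T0 T1
  T0 -> b
  T1 -> d
  T2 -> c
  T3 -> a
  X4 -> A S
  X5 -> T0 T2

CYK table (by increasing span):
  T[0,0] 'd' = {T1}  orig:{}
  T[1,1] 'b' = {T0}  orig:{}
  T[2,2] 'b' = {T0}  orig:{}
  T[0,1] 'db' = ∅
  T[1,2] 'bb' = ∅
  T[0,2] 'dbb' = ∅

S ∉ T[0,2] ⇒ NO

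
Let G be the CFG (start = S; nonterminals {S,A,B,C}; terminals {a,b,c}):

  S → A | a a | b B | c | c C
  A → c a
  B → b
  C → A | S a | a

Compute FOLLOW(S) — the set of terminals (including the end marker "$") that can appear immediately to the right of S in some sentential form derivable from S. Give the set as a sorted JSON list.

FIRST iteration:
pass 1:
  A via A→c a: +{c}
  B via B→b: +{b}
  C via C→A: +{c}
  C via C→a: +{a}
  S via S→A: +{c}
  S via S→a a: +{a}
  S via S→b B: +{b}
  S: {a,b,c}  A: {c}  B: {b}  C: {a,c}
pass 2:
  C via C→S a: +{b}
  S: {a,b,c}  A: {c}  B: {b}  C: {a,b,c}
pass 3: — fixpoint
  S: {a,b,c}  A: {c}  B: {b}  C: {a,b,c}

FOLLOW sets:
FOLLOW(S) := {$}
round 1:
  C→S a: FOLLOW(S) ⊇ FIRST(a) = {a}; new: +{a}
  S→A: FOLLOW(A) ⊇ FOLLOW(S) ⊇ {$,a}; new: +{$,a}
  S→b B: FOLLOW(B) ⊇ FOLLOW(S) ⊇ {$,a}; new: +{$,a}
  S→c C: FOLLOW(C) ⊇ FOLLOW(S) ⊇ {$,a}; new: +{$,a}
  S: {$,a}  A: {$,a}  B: {$,a}  C: {$,a}
round 2: — fixpoint
  S: {$,a}  A: {$,a}  B: {$,a}  C: {$,a}

FOLLOW(S) = ["$", "a"]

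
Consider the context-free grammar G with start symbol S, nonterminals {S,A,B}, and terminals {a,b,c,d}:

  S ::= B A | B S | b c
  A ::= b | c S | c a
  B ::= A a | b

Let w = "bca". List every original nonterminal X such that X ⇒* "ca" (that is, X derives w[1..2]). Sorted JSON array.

Convert to CNF:
  S -> B A | B S | T2 T0
  A -> T0 S | T0 T1 | b
  B -> A T1 | b
  T0 -> c
  T1 -> a
  T2 -> b

Fill CYK table bottom-up, restricted to cells inside w[1..2]:
  cell(1,1) c: {T0}  orig:{}
  cell(2,2) a: {T1}  orig:{}
  cell(1,2) ca: {A}

Original NTs in T[1,2] deriving "ca": ["A"]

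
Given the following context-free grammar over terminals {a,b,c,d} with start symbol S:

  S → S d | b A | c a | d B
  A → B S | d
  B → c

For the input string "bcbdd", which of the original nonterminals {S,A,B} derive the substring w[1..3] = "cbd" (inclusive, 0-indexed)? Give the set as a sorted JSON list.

Convert to CNF:
  S -> S T0 | T0 B | T1 A | T2 T3
  A -> B S | d
  B -> c
  T0 -> d
  T1 -> b
  T2 -> c
  T3 -> a

Fill CYK table bottom-up (cells [i..j] with 1 ≤ i ≤ j ≤ 3 only):
  cell(1,1) c: {B,T2}  orig:{B}
  cell(2,2) b: {T1}  orig:{}
  cell(3,3) d: {A,T0}  orig:{A}
  cell(1,2) cb: ∅
  cell(2,3) bd: {S}
  cell(1,3) cbd: {A}

Original NTs in T[1,3] deriving "cbd": ["A"]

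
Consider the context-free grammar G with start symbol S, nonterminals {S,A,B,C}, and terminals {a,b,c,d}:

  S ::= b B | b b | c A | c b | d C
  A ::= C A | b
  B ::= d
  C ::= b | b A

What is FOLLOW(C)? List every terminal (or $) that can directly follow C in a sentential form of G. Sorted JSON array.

FIRST iteration:
round 1:
  A via A→b: +{b}
  B via B→d: +{d}
  C via C→b: +{b}
  S via S→b B: +{b}
  S via S→c A: +{c}
  S via S→d C: +{d}
  S: {b,c,d}  A: {b}  B: {d}  C: {b}
round 2: done
  S: {b,c,d}  A: {b}  B: {d}  C: {b}

Compute FOLLOW by fixpoint:
initialize: $ ∈ FOLLOW(S)
round 1:
  A→C A: FOLLOW(C) ⊇ FIRST(A) = {b}; new: +{b}
  C→b A: FOLLOW(A) ⊇ FOLLOW(C) ⊇ {b}; new: +{b}
  S→b B: FOLLOW(B) ⊇ FOLLOW(S) ⊇ {$}; new: +{$}
  S→c A: FOLLOW(A) ⊇ FOLLOW(S) ⊇ {$}; new: +{$}
  S→d C: FOLLOW(C) ⊇ FOLLOW(S) ⊇ {$}; new: +{$}
  S: {$}  A: {$,b}  B: {$}  C: {$,b}
round 2: (stable)
  S: {$}  A: {$,b}  B: {$}  C: {$,b}

FOLLOW(C) = ["$", "b"]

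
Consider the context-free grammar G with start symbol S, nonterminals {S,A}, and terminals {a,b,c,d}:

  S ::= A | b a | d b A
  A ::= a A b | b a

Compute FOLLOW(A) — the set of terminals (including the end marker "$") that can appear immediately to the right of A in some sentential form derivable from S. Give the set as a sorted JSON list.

FIRST sets, iterate to fixpoint:
[1]
  A via A→a A b: +{a}
  A via A→b a: +{b}
  S via S→A: +{a,b}
  S via S→d b A: +{d}
  S: {a,b,d}  A: {a,b}
[2] — fixpoint
  S: {a,b,d}  A: {a,b}

FOLLOW sets:
FOLLOW(S) := {$}
pass 1:
  A→a A b: FOLLOW(A) ⊇ FIRST(b) = {b}; new: +{b}
  S→A: FOLLOW(A) ⊇ FOLLOW(S) ⊇ {$}; new: +{$}
  FOLLOW[S]={$}  FOLLOW[A]={$,b}
pass 2: done
  FOLLOW[S]={$}  FOLLOW[A]={$,b}

FOLLOW(A) = ["$", "b"]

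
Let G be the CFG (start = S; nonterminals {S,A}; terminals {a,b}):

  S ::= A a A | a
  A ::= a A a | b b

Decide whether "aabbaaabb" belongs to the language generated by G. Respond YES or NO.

CNF form of G:
  S -> A X3 | a
  A -> T0 X2 | T1 T1
  T0 -> a
  T1 -> b
  X2 -> A T0
  X3 -> T0 A

CYK fill:
  T[0,0] 'a' = {S,T0}  orig:{S}
  T[1,1] 'a' = {S,T0}  orig:{S}
  T[2,2] 'b' = {T1}  orig:{}
  T[3,3] 'b' = {T1}  orig:{}
  T[4,4] 'a' = {S,T0}  orig:{S}
  T[5,5] 'a' = {S,T0}  orig:{S}
  T[6,6] 'a' = {S,T0}  orig:{S}
  T[7,7] 'b' = {T1}  orig:{}
  T[8,8] 'b' = {T1}  orig:{}
  T[0,1] 'aa' = ∅
  T[1,2] 'ab' = ∅
  T[2,3] 'bb' = {A}
  T[3,4] 'ba' = ∅
  T[4,5] 'aa' = ∅
  T[5,6] 'aa' = ∅
  T[6,7] 'ab' = ∅
  T[7,8] 'bb' = {A}
  T[0,2] 'aab' = ∅
  T[1,3] 'abb' = {X3}  orig:{}
  T[2,4] 'bba' = {X2}  orig:{}
  T[3,5] 'baa' = ∅
  T[4,6] 'aaa' = ∅
  T[5,7] 'aab' = ∅
  T[6,8] 'abb' = {X3}  orig:{}
  T[0,3] 'aabb' = ∅
  T[1,4] 'abba' = {A}
  T[2,5] 'bbaa' = ∅
  T[3,6] 'baaa' = ∅
  T[4,7] 'aaab' = ∅
  T[5,8] 'aabb' = ∅
  T[0,4] 'aabba' = {X3}  orig:{}
  T[1,5] 'abbaa' = {X2}  orig:{}
  T[2,6] 'bbaaa' = ∅
  T[3,7] 'baaab' = ∅
  T[4,8] 'aaabb' = ∅
  T[0,5] 'aabbaa' = {A}
  T[1,6] 'abbaaa' = ∅
  T[2,7] 'bbaaab' = ∅
  T[3,8] 'baaabb' = ∅
  T[0,6] 'aabbaaa' = {X2}  orig:{}
  T[1,7] 'abbaaab' = ∅
  T[2,8] 'bbaaabb' = ∅
  T[0,7] 'aabbaaab' = ∅
  T[1,8] 'abbaaabb' = ∅
  T[0,8] 'aabbaaabb' = {S}

S ∈ T[0,8] ⇒ YES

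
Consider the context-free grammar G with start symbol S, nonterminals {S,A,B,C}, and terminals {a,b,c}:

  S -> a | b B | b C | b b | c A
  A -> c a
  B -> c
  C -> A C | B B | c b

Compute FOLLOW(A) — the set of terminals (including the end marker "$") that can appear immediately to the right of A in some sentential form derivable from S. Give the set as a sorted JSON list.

FIRST iteration:
[1]
  A via A→c a: +{c}
  B via B→c: +{c}
  C via C→A C: +{c}
  S via S→a: +{a}
  S via S→b B: +{b}
  S via S→c A: +{c}
  FIRST[S]={a,b,c}  FIRST[A]={c}  FIRST[B]={c}  FIRST[C]={c}
[2] (stable)
  FIRST[S]={a,b,c}  FIRST[A]={c}  FIRST[B]={c}  FIRST[C]={c}

Compute FOLLOW by fixpoint:
seed FOLLOW(S) with $
pass 1:
  C→A C: FOLLOW(A) ⊇ FIRST(C) = {c}; new: +{c}
  C→B B: FOLLOW(B) ⊇ FIRST(B) = {c}; new: +{c}
  S→b B: FOLLOW(B) ⊇ FOLLOW(S) ⊇ {$}; new: +{$}
  S→b C: FOLLOW(C) ⊇ FOLLOW(S) ⊇ {$}; new: +{$}
  S→c A: FOLLOW(A) ⊇ FOLLOW(S) ⊇ {$}; new: +{$}
  FOLLOW[S]={$}  FOLLOW[A]={$,c}  FOLLOW[B]={$,c}  FOLLOW[C]={$}
pass 2: (no change)
  FOLLOW[S]={$}  FOLLOW[A]={$,c}  FOLLOW[B]={$,c}  FOLLOW[C]={$}

FOLLOW(A) = ["$", "c"]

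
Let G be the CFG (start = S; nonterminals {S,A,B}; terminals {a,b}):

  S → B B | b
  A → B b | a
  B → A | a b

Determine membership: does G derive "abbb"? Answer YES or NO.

CNF form of G:
  S -> B B | b
  A -> B T0 | a
  B -> B T0 | T1 T0 | a
  T0 -> b
  T1 -> a

Fill CYK table bottom-up:
  cell(0,0) a: {A,B,T1}  orig:{A,B}
  cell(1,1) b: {S,T0}  orig:{S}
  cell(2,2) b: {S,T0}  orig:{S}
  cell(3,3) b: {S,T0}  orig:{S}
  cell(0,1) ab: {A,B}
  cell(1,2) bb: ∅
  cell(2,3) bb: ∅
  cell(0,2) abb: {A,B}
  cell(1,3) bbb: ∅
  cell(0,3) abbb: {A,B}

S ∉ T[0,3] ⇒ NO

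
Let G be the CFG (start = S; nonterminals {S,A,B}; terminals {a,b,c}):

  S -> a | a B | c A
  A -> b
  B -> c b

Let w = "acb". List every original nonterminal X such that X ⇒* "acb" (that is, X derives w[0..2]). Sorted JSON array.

Convert to CNF:
  S -> T0 A | T2 B | a
  A -> b
  B -> T0 T1
  T0 -> c
  T1 -> b
  T2 -> a

CYK table (by increasing span) (cells [i..j] with 0 ≤ i ≤ j ≤ 2 only):
  cell(0,0) a: {S,T2}  orig:{S}
  cell(1,1) c: {T0}  orig:{}
  cell(2,2) b: {A,T1}  orig:{A}
  cell(0,1) ac: ∅
  cell(1,2) cb: {B,S}
  cell(0,2) acb: {S}

Original NTs in T[0,2] deriving "acb": ["S"]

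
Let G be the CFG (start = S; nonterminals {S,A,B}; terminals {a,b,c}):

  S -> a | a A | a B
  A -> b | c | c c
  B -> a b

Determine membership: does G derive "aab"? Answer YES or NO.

Convert to CNF:
  S -> T1 A | T1 B | a
  A -> T0 T0 | b | c
  B -> T1 T2
  T0 -> c
  T1 -> a
  T2 -> b

CYK table (by increasing span):
  cell(0,0) a: {S,T1}  orig:{S}
  cell(1,1) a: {S,T1}  orig:{S}
  cell(2,2) b: {A,T2}  orig:{A}
  cell(0,1) aa: ∅
  cell(1,2) ab: {B,S}
  cell(0,2) aab: {S}

S ∈ T[0,2] ⇒ YES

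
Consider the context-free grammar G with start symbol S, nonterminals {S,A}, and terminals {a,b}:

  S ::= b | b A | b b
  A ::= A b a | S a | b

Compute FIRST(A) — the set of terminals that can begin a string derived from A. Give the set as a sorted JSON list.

FIRST sets, iterate to fixpoint:
pass 1:
  A via A→b: +{b}
  S via S→b: +{b}
  S: {b}  A: {b}
pass 2: done
  S: {b}  A: {b}

FIRST(A) = ["b"]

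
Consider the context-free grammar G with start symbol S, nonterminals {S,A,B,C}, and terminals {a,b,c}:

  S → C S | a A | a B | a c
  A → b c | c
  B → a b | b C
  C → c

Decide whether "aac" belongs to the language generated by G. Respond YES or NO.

Convert to CNF:
  S -> C S | T2 A | T2 B | T2 T1
  A -> T0 T1 | c
  B -> T0 C | T2 T0
  C -> c
  T0 -> b
  T1 -> c
  T2 -> a

CYK table (by increasing span):
  cell(0,0) a: {T2}  orig:{}
  cell(1,1) a: {T2}  orig:{}
  cell(2,2) c: {A,C,T1}  orig:{A,C}
  cell(0,1) aa: ∅
  cell(1,2) ac: {S}
  cell(0,2) aac: ∅

S ∉ T[0,2] ⇒ NO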